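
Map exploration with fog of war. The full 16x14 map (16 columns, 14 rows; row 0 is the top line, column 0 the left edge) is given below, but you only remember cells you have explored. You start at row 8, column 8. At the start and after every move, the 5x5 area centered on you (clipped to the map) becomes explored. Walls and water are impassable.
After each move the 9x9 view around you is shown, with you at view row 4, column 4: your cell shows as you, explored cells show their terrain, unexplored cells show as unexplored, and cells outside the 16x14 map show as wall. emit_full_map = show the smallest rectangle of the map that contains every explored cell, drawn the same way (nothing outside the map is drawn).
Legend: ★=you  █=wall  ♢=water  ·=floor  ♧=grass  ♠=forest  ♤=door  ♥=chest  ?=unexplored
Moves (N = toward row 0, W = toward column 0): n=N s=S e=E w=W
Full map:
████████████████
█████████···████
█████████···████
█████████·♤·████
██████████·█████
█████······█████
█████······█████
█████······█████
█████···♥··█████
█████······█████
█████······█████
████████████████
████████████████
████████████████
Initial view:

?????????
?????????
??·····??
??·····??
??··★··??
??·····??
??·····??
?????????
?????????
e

?????????
?????????
?·····█??
?·····█??
?··♥★·█??
?·····█??
?·····█??
?????????
?????????

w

?????????
?????????
??·····█?
??·····█?
??··★··█?
??·····█?
??·····█?
?????????
?????????

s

?????????
??·····█?
??·····█?
??··♥··█?
??··★··█?
??·····█?
??█████??
?????????
?????????

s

??·····█?
??·····█?
??··♥··█?
??·····█?
??··★··█?
??█████??
??█████??
?????????
█████████

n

?????????
??·····█?
??·····█?
??··♥··█?
??··★··█?
??·····█?
??█████??
??█████??
?????????

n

?????????
?????????
??·····█?
??·····█?
??··★··█?
??·····█?
??·····█?
??█████??
??█████??

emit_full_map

·····█
·····█
··★··█
·····█
·····█
█████?
█████?

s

?????????
??·····█?
??·····█?
??··♥··█?
??··★··█?
??·····█?
??█████??
??█████??
?????????

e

?????????
?·····█??
?·····█??
?··♥··█??
?···★·█??
?·····█??
?██████??
?█████???
?????????

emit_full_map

·····█
·····█
··♥··█
···★·█
·····█
██████
█████?


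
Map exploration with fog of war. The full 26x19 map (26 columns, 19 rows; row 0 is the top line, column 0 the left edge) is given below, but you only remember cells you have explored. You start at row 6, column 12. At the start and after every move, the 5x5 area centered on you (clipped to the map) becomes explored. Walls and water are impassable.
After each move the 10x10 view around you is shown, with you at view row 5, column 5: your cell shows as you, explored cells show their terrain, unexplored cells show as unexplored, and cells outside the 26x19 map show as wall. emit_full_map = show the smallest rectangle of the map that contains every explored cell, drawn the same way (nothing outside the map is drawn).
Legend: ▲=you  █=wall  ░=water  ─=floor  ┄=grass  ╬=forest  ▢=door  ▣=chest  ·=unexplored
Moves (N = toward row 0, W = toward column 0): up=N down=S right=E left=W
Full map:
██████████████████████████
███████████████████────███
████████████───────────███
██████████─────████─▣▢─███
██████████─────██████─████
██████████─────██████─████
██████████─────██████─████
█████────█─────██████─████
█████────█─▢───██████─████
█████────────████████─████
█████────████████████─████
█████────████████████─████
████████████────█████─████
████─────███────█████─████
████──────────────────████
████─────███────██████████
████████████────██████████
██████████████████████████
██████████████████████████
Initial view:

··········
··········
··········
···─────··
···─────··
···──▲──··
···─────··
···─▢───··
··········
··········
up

··········
··········
··········
···─────··
···─────··
···──▲──··
···─────··
···─────··
···─▢───··
··········

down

··········
··········
···─────··
···─────··
···─────··
···──▲──··
···─────··
···─▢───··
··········
··········

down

··········
···─────··
···─────··
···─────··
···─────··
···──▲──··
···─▢───··
···───██··
··········
··········

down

···─────··
···─────··
···─────··
···─────··
···─────··
···─▢▲──··
···───██··
···█████··
··········
··········

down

···─────··
···─────··
···─────··
···─────··
···─▢───··
···──▲██··
···█████··
···█████··
··········
··········

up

···─────··
···─────··
···─────··
···─────··
···─────··
···─▢▲──··
···───██··
···█████··
···█████··
··········

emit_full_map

─────
─────
─────
─────
─────
─▢▲──
───██
█████
█████

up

··········
···─────··
···─────··
···─────··
···─────··
···──▲──··
···─▢───··
···───██··
···█████··
···█████··

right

··········
··─────···
··─────···
··─────█··
··─────█··
··───▲─█··
··─▢───█··
··───███··
··█████···
··█████···

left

··········
···─────··
···─────··
···─────█·
···─────█·
···──▲──█·
···─▢───█·
···───███·
···█████··
···█████··

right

··········
··─────···
··─────···
··─────█··
··─────█··
··───▲─█··
··─▢───█··
··───███··
··█████···
··█████···

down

··─────···
··─────···
··─────█··
··─────█··
··─────█··
··─▢─▲─█··
··───███··
··██████··
··█████···
··········

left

···─────··
···─────··
···─────█·
···─────█·
···─────█·
···─▢▲──█·
···───███·
···██████·
···█████··
··········

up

··········
···─────··
···─────··
···─────█·
···─────█·
···──▲──█·
···─▢───█·
···───███·
···██████·
···█████··

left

··········
····─────·
····─────·
···█─────█
···█─────█
···█─▲───█
···█─▢───█
···────███
····██████
····█████·

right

··········
···─────··
···─────··
··█─────█·
··█─────█·
··█──▲──█·
··█─▢───█·
··────███·
···██████·
···█████··

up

··········
··········
···─────··
···─────··
··█─────█·
··█──▲──█·
··█─────█·
··█─▢───█·
··────███·
···██████·

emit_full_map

·─────·
·─────·
█─────█
█──▲──█
█─────█
█─▢───█
────███
·██████
·█████·

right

··········
··········
··─────···
··─────█··
·█─────█··
·█───▲─█··
·█─────█··
·█─▢───█··
·────███··
··██████··

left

··········
··········
···─────··
···─────█·
··█─────█·
··█──▲──█·
··█─────█·
··█─▢───█·
··────███·
···██████·

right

··········
··········
··─────···
··─────█··
·█─────█··
·█───▲─█··
·█─────█··
·█─▢───█··
·────███··
··██████··

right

··········
··········
·─────····
·─────██··
█─────██··
█────▲██··
█─────██··
█─▢───██··
────███···
·██████···

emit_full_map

·─────··
·─────██
█─────██
█────▲██
█─────██
█─▢───██
────███·
·██████·
·█████··


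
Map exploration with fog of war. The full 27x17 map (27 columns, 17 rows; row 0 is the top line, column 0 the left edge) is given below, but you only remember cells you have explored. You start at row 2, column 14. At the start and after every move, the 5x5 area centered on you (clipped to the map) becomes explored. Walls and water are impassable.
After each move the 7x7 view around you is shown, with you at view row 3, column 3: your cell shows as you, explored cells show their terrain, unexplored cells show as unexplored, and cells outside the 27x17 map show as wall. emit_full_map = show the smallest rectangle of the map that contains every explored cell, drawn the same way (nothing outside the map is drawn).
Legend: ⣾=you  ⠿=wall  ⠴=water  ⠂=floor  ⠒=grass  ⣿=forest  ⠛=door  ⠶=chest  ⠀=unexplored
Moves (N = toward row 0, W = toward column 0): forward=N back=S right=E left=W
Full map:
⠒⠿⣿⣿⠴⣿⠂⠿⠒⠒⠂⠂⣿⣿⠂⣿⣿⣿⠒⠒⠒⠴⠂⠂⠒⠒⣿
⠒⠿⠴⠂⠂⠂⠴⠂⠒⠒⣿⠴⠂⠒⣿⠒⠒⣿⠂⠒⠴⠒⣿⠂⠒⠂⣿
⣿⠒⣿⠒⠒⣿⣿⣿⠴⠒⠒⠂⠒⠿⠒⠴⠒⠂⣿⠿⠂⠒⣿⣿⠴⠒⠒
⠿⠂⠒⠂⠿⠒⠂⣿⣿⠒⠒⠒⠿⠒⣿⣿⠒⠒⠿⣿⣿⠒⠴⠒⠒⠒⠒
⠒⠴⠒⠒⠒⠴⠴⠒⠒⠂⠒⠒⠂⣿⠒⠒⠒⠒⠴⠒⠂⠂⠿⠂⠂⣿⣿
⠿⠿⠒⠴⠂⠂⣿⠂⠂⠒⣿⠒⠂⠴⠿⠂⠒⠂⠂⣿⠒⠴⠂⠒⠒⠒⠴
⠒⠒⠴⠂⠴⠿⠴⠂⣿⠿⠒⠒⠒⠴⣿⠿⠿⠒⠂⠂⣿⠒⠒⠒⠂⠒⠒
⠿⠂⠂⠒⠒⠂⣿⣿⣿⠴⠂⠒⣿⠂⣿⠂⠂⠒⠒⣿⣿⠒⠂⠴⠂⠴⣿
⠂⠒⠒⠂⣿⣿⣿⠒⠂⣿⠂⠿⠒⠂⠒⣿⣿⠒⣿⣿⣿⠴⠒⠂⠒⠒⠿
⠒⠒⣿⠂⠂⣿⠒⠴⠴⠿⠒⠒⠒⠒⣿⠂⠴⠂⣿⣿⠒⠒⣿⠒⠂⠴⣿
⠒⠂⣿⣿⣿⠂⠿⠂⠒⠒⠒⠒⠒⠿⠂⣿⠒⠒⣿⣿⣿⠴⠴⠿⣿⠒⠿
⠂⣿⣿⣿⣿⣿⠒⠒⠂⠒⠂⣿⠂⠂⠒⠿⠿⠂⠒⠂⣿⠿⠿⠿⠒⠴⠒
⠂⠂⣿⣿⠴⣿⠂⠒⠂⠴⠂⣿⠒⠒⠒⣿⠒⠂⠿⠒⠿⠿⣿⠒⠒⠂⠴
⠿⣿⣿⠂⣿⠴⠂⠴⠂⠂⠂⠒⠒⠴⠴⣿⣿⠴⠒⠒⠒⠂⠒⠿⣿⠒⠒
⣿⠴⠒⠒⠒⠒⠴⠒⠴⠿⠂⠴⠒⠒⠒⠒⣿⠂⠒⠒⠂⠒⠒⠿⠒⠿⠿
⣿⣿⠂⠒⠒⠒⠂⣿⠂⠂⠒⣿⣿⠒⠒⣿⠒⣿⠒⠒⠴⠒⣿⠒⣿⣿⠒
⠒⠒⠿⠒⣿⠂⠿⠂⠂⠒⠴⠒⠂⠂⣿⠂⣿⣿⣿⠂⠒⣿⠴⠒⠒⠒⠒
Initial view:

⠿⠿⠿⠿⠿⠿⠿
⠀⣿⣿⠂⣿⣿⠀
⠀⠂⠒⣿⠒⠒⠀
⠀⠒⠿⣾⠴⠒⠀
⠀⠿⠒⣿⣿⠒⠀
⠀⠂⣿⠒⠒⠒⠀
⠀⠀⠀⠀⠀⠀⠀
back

⠀⣿⣿⠂⣿⣿⠀
⠀⠂⠒⣿⠒⠒⠀
⠀⠒⠿⠒⠴⠒⠀
⠀⠿⠒⣾⣿⠒⠀
⠀⠂⣿⠒⠒⠒⠀
⠀⠂⠴⠿⠂⠒⠀
⠀⠀⠀⠀⠀⠀⠀

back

⠀⠂⠒⣿⠒⠒⠀
⠀⠒⠿⠒⠴⠒⠀
⠀⠿⠒⣿⣿⠒⠀
⠀⠂⣿⣾⠒⠒⠀
⠀⠂⠴⠿⠂⠒⠀
⠀⠒⠴⣿⠿⠿⠀
⠀⠀⠀⠀⠀⠀⠀

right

⠂⠒⣿⠒⠒⠀⠀
⠒⠿⠒⠴⠒⠂⠀
⠿⠒⣿⣿⠒⠒⠀
⠂⣿⠒⣾⠒⠒⠀
⠂⠴⠿⠂⠒⠂⠀
⠒⠴⣿⠿⠿⠒⠀
⠀⠀⠀⠀⠀⠀⠀

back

⠒⠿⠒⠴⠒⠂⠀
⠿⠒⣿⣿⠒⠒⠀
⠂⣿⠒⠒⠒⠒⠀
⠂⠴⠿⣾⠒⠂⠀
⠒⠴⣿⠿⠿⠒⠀
⠀⠂⣿⠂⠂⠒⠀
⠀⠀⠀⠀⠀⠀⠀

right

⠿⠒⠴⠒⠂⠀⠀
⠒⣿⣿⠒⠒⠿⠀
⣿⠒⠒⠒⠒⠴⠀
⠴⠿⠂⣾⠂⠂⠀
⠴⣿⠿⠿⠒⠂⠀
⠂⣿⠂⠂⠒⠒⠀
⠀⠀⠀⠀⠀⠀⠀

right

⠒⠴⠒⠂⠀⠀⠀
⣿⣿⠒⠒⠿⣿⠀
⠒⠒⠒⠒⠴⠒⠀
⠿⠂⠒⣾⠂⣿⠀
⣿⠿⠿⠒⠂⠂⠀
⣿⠂⠂⠒⠒⣿⠀
⠀⠀⠀⠀⠀⠀⠀

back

⣿⣿⠒⠒⠿⣿⠀
⠒⠒⠒⠒⠴⠒⠀
⠿⠂⠒⠂⠂⣿⠀
⣿⠿⠿⣾⠂⠂⠀
⣿⠂⠂⠒⠒⣿⠀
⠀⣿⣿⠒⣿⣿⠀
⠀⠀⠀⠀⠀⠀⠀

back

⠒⠒⠒⠒⠴⠒⠀
⠿⠂⠒⠂⠂⣿⠀
⣿⠿⠿⠒⠂⠂⠀
⣿⠂⠂⣾⠒⣿⠀
⠀⣿⣿⠒⣿⣿⠀
⠀⠂⠴⠂⣿⣿⠀
⠀⠀⠀⠀⠀⠀⠀

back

⠿⠂⠒⠂⠂⣿⠀
⣿⠿⠿⠒⠂⠂⠀
⣿⠂⠂⠒⠒⣿⠀
⠀⣿⣿⣾⣿⣿⠀
⠀⠂⠴⠂⣿⣿⠀
⠀⣿⠒⠒⣿⣿⠀
⠀⠀⠀⠀⠀⠀⠀

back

⣿⠿⠿⠒⠂⠂⠀
⣿⠂⠂⠒⠒⣿⠀
⠀⣿⣿⠒⣿⣿⠀
⠀⠂⠴⣾⣿⣿⠀
⠀⣿⠒⠒⣿⣿⠀
⠀⠿⠿⠂⠒⠂⠀
⠀⠀⠀⠀⠀⠀⠀

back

⣿⠂⠂⠒⠒⣿⠀
⠀⣿⣿⠒⣿⣿⠀
⠀⠂⠴⠂⣿⣿⠀
⠀⣿⠒⣾⣿⣿⠀
⠀⠿⠿⠂⠒⠂⠀
⠀⣿⠒⠂⠿⠒⠀
⠀⠀⠀⠀⠀⠀⠀

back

⠀⣿⣿⠒⣿⣿⠀
⠀⠂⠴⠂⣿⣿⠀
⠀⣿⠒⠒⣿⣿⠀
⠀⠿⠿⣾⠒⠂⠀
⠀⣿⠒⠂⠿⠒⠀
⠀⣿⣿⠴⠒⠒⠀
⠀⠀⠀⠀⠀⠀⠀

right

⣿⣿⠒⣿⣿⠀⠀
⠂⠴⠂⣿⣿⠒⠀
⣿⠒⠒⣿⣿⣿⠀
⠿⠿⠂⣾⠂⣿⠀
⣿⠒⠂⠿⠒⠿⠀
⣿⣿⠴⠒⠒⠒⠀
⠀⠀⠀⠀⠀⠀⠀

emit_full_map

⣿⣿⠂⣿⣿⠀⠀⠀⠀
⠂⠒⣿⠒⠒⠀⠀⠀⠀
⠒⠿⠒⠴⠒⠂⠀⠀⠀
⠿⠒⣿⣿⠒⠒⠿⣿⠀
⠂⣿⠒⠒⠒⠒⠴⠒⠀
⠂⠴⠿⠂⠒⠂⠂⣿⠀
⠒⠴⣿⠿⠿⠒⠂⠂⠀
⠀⠂⣿⠂⠂⠒⠒⣿⠀
⠀⠀⠀⣿⣿⠒⣿⣿⠀
⠀⠀⠀⠂⠴⠂⣿⣿⠒
⠀⠀⠀⣿⠒⠒⣿⣿⣿
⠀⠀⠀⠿⠿⠂⣾⠂⣿
⠀⠀⠀⣿⠒⠂⠿⠒⠿
⠀⠀⠀⣿⣿⠴⠒⠒⠒

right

⣿⠒⣿⣿⠀⠀⠀
⠴⠂⣿⣿⠒⠒⠀
⠒⠒⣿⣿⣿⠴⠀
⠿⠂⠒⣾⣿⠿⠀
⠒⠂⠿⠒⠿⠿⠀
⣿⠴⠒⠒⠒⠂⠀
⠀⠀⠀⠀⠀⠀⠀

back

⠴⠂⣿⣿⠒⠒⠀
⠒⠒⣿⣿⣿⠴⠀
⠿⠂⠒⠂⣿⠿⠀
⠒⠂⠿⣾⠿⠿⠀
⣿⠴⠒⠒⠒⠂⠀
⠀⠂⠒⠒⠂⠒⠀
⠀⠀⠀⠀⠀⠀⠀

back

⠒⠒⣿⣿⣿⠴⠀
⠿⠂⠒⠂⣿⠿⠀
⠒⠂⠿⠒⠿⠿⠀
⣿⠴⠒⣾⠒⠂⠀
⠀⠂⠒⠒⠂⠒⠀
⠀⣿⠒⠒⠴⠒⠀
⠀⠀⠀⠀⠀⠀⠀

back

⠿⠂⠒⠂⣿⠿⠀
⠒⠂⠿⠒⠿⠿⠀
⣿⠴⠒⠒⠒⠂⠀
⠀⠂⠒⣾⠂⠒⠀
⠀⣿⠒⠒⠴⠒⠀
⠀⣿⣿⠂⠒⣿⠀
⠿⠿⠿⠿⠿⠿⠿

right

⠂⠒⠂⣿⠿⠀⠀
⠂⠿⠒⠿⠿⣿⠀
⠴⠒⠒⠒⠂⠒⠀
⠂⠒⠒⣾⠒⠒⠀
⣿⠒⠒⠴⠒⣿⠀
⣿⣿⠂⠒⣿⠴⠀
⠿⠿⠿⠿⠿⠿⠿

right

⠒⠂⣿⠿⠀⠀⠀
⠿⠒⠿⠿⣿⠒⠀
⠒⠒⠒⠂⠒⠿⠀
⠒⠒⠂⣾⠒⠿⠀
⠒⠒⠴⠒⣿⠒⠀
⣿⠂⠒⣿⠴⠒⠀
⠿⠿⠿⠿⠿⠿⠿

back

⠿⠒⠿⠿⣿⠒⠀
⠒⠒⠒⠂⠒⠿⠀
⠒⠒⠂⠒⠒⠿⠀
⠒⠒⠴⣾⣿⠒⠀
⣿⠂⠒⣿⠴⠒⠀
⠿⠿⠿⠿⠿⠿⠿
⠿⠿⠿⠿⠿⠿⠿

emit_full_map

⣿⣿⠂⣿⣿⠀⠀⠀⠀⠀⠀⠀
⠂⠒⣿⠒⠒⠀⠀⠀⠀⠀⠀⠀
⠒⠿⠒⠴⠒⠂⠀⠀⠀⠀⠀⠀
⠿⠒⣿⣿⠒⠒⠿⣿⠀⠀⠀⠀
⠂⣿⠒⠒⠒⠒⠴⠒⠀⠀⠀⠀
⠂⠴⠿⠂⠒⠂⠂⣿⠀⠀⠀⠀
⠒⠴⣿⠿⠿⠒⠂⠂⠀⠀⠀⠀
⠀⠂⣿⠂⠂⠒⠒⣿⠀⠀⠀⠀
⠀⠀⠀⣿⣿⠒⣿⣿⠀⠀⠀⠀
⠀⠀⠀⠂⠴⠂⣿⣿⠒⠒⠀⠀
⠀⠀⠀⣿⠒⠒⣿⣿⣿⠴⠀⠀
⠀⠀⠀⠿⠿⠂⠒⠂⣿⠿⠀⠀
⠀⠀⠀⣿⠒⠂⠿⠒⠿⠿⣿⠒
⠀⠀⠀⣿⣿⠴⠒⠒⠒⠂⠒⠿
⠀⠀⠀⠀⠀⠂⠒⠒⠂⠒⠒⠿
⠀⠀⠀⠀⠀⣿⠒⠒⠴⣾⣿⠒
⠀⠀⠀⠀⠀⣿⣿⠂⠒⣿⠴⠒


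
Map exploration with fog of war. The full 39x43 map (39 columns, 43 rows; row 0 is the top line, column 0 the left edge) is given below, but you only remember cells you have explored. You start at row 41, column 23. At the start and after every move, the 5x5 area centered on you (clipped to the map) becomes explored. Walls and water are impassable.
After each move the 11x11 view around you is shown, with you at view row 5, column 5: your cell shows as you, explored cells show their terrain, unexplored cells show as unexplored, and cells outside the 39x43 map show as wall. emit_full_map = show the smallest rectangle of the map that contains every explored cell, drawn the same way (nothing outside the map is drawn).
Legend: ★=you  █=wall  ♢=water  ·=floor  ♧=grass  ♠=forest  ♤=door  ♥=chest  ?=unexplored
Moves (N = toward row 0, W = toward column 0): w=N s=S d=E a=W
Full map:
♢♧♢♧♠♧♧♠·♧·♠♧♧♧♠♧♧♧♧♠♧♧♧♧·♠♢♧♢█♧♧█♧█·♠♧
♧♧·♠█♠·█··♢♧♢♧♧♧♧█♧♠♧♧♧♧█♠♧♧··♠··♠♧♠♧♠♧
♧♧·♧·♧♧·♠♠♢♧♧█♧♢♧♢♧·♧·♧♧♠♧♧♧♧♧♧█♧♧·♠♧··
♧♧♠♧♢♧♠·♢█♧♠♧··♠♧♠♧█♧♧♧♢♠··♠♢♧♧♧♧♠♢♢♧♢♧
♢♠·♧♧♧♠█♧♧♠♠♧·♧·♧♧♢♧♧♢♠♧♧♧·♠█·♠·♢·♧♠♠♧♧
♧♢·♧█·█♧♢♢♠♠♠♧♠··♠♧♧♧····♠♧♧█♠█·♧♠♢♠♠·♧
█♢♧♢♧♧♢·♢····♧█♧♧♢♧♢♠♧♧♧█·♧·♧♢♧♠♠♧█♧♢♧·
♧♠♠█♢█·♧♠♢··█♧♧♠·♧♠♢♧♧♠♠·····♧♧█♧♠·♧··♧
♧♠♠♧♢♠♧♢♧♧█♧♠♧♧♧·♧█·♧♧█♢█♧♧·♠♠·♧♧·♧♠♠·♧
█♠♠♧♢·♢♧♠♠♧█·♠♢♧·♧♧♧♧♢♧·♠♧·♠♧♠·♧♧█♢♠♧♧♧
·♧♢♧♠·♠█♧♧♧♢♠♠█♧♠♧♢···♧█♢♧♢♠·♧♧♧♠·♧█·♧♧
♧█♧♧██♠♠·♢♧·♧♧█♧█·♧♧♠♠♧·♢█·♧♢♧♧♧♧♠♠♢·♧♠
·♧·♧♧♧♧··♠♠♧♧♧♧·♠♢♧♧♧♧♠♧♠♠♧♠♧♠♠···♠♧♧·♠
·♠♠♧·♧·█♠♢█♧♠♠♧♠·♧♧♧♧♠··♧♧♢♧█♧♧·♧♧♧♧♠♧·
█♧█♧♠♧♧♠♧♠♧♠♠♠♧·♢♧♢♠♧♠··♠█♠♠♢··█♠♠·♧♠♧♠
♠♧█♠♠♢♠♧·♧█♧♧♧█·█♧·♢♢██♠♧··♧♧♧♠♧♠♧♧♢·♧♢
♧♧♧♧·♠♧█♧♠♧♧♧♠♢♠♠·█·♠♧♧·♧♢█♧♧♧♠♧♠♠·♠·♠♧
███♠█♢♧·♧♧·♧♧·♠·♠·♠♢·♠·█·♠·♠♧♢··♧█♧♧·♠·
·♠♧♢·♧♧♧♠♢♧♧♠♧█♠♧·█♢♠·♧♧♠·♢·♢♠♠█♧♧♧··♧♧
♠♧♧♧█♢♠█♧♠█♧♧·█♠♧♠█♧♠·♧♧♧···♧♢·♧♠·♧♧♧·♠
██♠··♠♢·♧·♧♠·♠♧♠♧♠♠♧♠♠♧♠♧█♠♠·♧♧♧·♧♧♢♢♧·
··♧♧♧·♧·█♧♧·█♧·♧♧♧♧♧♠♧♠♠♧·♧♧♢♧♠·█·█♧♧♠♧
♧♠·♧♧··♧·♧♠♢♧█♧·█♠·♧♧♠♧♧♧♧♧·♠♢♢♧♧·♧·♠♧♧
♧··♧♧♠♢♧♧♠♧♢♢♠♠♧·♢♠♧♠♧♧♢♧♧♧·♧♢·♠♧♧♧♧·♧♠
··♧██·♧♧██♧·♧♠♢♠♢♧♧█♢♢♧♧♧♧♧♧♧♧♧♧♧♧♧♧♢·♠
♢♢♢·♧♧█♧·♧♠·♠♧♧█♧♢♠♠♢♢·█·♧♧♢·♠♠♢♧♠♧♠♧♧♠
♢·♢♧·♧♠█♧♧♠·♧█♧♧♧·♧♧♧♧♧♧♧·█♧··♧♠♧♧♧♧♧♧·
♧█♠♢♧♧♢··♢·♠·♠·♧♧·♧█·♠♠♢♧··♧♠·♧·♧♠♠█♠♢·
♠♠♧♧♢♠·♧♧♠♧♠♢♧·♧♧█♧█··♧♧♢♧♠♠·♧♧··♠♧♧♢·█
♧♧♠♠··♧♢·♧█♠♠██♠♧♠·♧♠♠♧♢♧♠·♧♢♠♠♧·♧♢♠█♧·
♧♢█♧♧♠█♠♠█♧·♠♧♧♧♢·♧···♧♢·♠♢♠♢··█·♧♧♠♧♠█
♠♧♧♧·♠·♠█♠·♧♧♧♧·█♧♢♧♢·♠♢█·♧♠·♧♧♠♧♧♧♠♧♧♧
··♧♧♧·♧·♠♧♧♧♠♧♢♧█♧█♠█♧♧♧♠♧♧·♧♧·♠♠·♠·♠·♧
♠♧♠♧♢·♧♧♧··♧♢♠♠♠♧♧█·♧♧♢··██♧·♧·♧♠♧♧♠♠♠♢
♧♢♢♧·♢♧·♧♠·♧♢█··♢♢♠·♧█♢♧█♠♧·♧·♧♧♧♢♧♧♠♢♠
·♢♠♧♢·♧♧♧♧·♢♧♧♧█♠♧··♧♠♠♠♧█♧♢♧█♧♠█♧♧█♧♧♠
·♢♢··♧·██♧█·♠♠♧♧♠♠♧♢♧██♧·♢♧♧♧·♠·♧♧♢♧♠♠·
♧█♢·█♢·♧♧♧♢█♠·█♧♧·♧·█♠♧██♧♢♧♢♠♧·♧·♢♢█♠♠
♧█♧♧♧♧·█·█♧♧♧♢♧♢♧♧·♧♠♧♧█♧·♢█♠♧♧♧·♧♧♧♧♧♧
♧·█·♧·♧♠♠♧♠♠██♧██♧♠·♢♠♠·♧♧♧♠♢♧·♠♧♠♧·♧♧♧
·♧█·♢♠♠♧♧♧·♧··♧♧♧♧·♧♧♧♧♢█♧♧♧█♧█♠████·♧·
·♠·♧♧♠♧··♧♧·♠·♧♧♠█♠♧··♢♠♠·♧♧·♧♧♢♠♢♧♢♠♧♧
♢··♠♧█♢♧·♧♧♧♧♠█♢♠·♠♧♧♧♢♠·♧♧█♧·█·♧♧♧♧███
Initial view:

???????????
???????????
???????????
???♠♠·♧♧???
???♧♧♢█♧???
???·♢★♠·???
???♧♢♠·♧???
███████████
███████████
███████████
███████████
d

???????????
???????????
???????????
??♠♠·♧♧♧???
??♧♧♢█♧♧???
??·♢♠★·♧???
??♧♢♠·♧♧???
███████████
███████████
███████████
███████████

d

???????????
???????????
???????????
?♠♠·♧♧♧♠???
?♧♧♢█♧♧♧???
?·♢♠♠★♧♧???
?♧♢♠·♧♧█???
███████████
███████████
███████████
███████████

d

???????????
???????????
???????????
♠♠·♧♧♧♠♢???
♧♧♢█♧♧♧█???
·♢♠♠·★♧·???
♧♢♠·♧♧█♧???
███████████
███████████
███████████
███████████

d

???????????
???????????
???????????
♠·♧♧♧♠♢♧???
♧♢█♧♧♧█♧???
♢♠♠·♧★·♧???
♢♠·♧♧█♧·???
███████████
███████████
███████████
███████████

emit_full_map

♠♠·♧♧♧♠♢♧
♧♧♢█♧♧♧█♧
·♢♠♠·♧★·♧
♧♢♠·♧♧█♧·

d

???????????
???????????
???????????
·♧♧♧♠♢♧·???
♢█♧♧♧█♧█???
♠♠·♧♧★♧♧???
♠·♧♧█♧·█???
███████████
███████████
███████████
███████████

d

???????????
???????????
???????????
♧♧♧♠♢♧·♠???
█♧♧♧█♧█♠???
♠·♧♧·★♧♢???
·♧♧█♧·█·???
███████████
███████████
███████████
███████████

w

???????????
???????????
???????????
???█♠♧♧♧???
♧♧♧♠♢♧·♠???
█♧♧♧█★█♠???
♠·♧♧·♧♧♢???
·♧♧█♧·█·???
███████████
███████████
███████████

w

???????????
???????????
???????????
???♧♢♠♧·???
???█♠♧♧♧???
♧♧♧♠♢★·♠???
█♧♧♧█♧█♠???
♠·♧♧·♧♧♢???
·♧♧█♧·█·???
███████████
███████████

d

???????????
???????????
???????????
??♧♢♠♧·♧???
??█♠♧♧♧·???
♧♧♠♢♧★♠♧???
♧♧♧█♧█♠█???
·♧♧·♧♧♢♠???
♧♧█♧·█·????
███████████
███████████

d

???????????
???????????
???????????
?♧♢♠♧·♧·???
?█♠♧♧♧·♧???
♧♠♢♧·★♧♠???
♧♧█♧█♠██???
♧♧·♧♧♢♠♢???
♧█♧·█·?????
███████████
███████████

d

???????????
???????????
???????????
♧♢♠♧·♧·♢???
█♠♧♧♧·♧♧???
♠♢♧·♠★♠♧???
♧█♧█♠███???
♧·♧♧♢♠♢♧???
█♧·█·??????
███████████
███████████

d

???????????
???????????
???????????
♢♠♧·♧·♢♢???
♠♧♧♧·♧♧♧???
♢♧·♠♧★♧·???
█♧█♠████???
·♧♧♢♠♢♧♢???
♧·█·???????
███████████
███████████

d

??????????█
??????????█
??????????█
♠♧·♧·♢♢█??█
♧♧♧·♧♧♧♧??█
♧·♠♧♠★·♧??█
♧█♠████·??█
♧♧♢♠♢♧♢♠??█
·█·???????█
███████████
███████████

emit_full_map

??????♧♢♠♧·♧·♢♢█
??????█♠♧♧♧·♧♧♧♧
♠♠·♧♧♧♠♢♧·♠♧♠★·♧
♧♧♢█♧♧♧█♧█♠████·
·♢♠♠·♧♧·♧♧♢♠♢♧♢♠
♧♢♠·♧♧█♧·█·?????

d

?????????██
?????????██
?????????██
♧·♧·♢♢█♠?██
♧♧·♧♧♧♧♧?██
·♠♧♠♧★♧♧?██
█♠████·♧?██
♧♢♠♢♧♢♠♧?██
█·???????██
███████████
███████████

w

?????????██
?????????██
?????????██
???♧♢♧♠♠?██
♧·♧·♢♢█♠?██
♧♧·♧♧★♧♧?██
·♠♧♠♧·♧♧?██
█♠████·♧?██
♧♢♠♢♧♢♠♧?██
█·???????██
███████████

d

????????███
????????███
????????███
??♧♢♧♠♠·███
·♧·♢♢█♠♠███
♧·♧♧♧★♧♧███
♠♧♠♧·♧♧♧███
♠████·♧·███
♢♠♢♧♢♠♧?███
·???????███
███████████

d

???????████
???????████
???????████
?♧♢♧♠♠·████
♧·♢♢█♠♠████
·♧♧♧♧★♧████
♧♠♧·♧♧♧████
████·♧·████
♠♢♧♢♠♧?████
???????████
███████████

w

???????████
???????████
???????████
???█♧♧♠████
?♧♢♧♠♠·████
♧·♢♢█★♠████
·♧♧♧♧♧♧████
♧♠♧·♧♧♧████
████·♧·████
♠♢♧♢♠♧?████
???????████

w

???????████
???????████
???????████
???♧♠♢♠████
???█♧♧♠████
?♧♢♧♠★·████
♧·♢♢█♠♠████
·♧♧♧♧♧♧████
♧♠♧·♧♧♧████
████·♧·████
♠♢♧♢♠♧?████

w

???????████
???????████
???????████
???♠♠♠♢████
???♧♠♢♠████
???█♧★♠████
?♧♢♧♠♠·████
♧·♢♢█♠♠████
·♧♧♧♧♧♧████
♧♠♧·♧♧♧████
████·♧·████

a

????????███
????????███
????????███
???♧♠♠♠♢███
???♧♧♠♢♠███
???♧█★♧♠███
??♧♢♧♠♠·███
·♧·♢♢█♠♠███
♧·♧♧♧♧♧♧███
♠♧♠♧·♧♧♧███
♠████·♧·███

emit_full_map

?????????????♧♠♠♠♢
?????????????♧♧♠♢♠
?????????????♧█★♧♠
????????????♧♢♧♠♠·
??????♧♢♠♧·♧·♢♢█♠♠
??????█♠♧♧♧·♧♧♧♧♧♧
♠♠·♧♧♧♠♢♧·♠♧♠♧·♧♧♧
♧♧♢█♧♧♧█♧█♠████·♧·
·♢♠♠·♧♧·♧♧♢♠♢♧♢♠♧?
♧♢♠·♧♧█♧·█·???????

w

????????███
????????███
????????███
???♠·♠·♧███
???♧♠♠♠♢███
???♧♧★♢♠███
???♧█♧♧♠███
??♧♢♧♠♠·███
·♧·♢♢█♠♠███
♧·♧♧♧♧♧♧███
♠♧♠♧·♧♧♧███

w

????????███
????????███
????????███
???♧♠♧♧♧███
???♠·♠·♧███
???♧♠★♠♢███
???♧♧♠♢♠███
???♧█♧♧♠███
??♧♢♧♠♠·███
·♧·♢♢█♠♠███
♧·♧♧♧♧♧♧███

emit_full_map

?????????????♧♠♧♧♧
?????????????♠·♠·♧
?????????????♧♠★♠♢
?????????????♧♧♠♢♠
?????????????♧█♧♧♠
????????????♧♢♧♠♠·
??????♧♢♠♧·♧·♢♢█♠♠
??????█♠♧♧♧·♧♧♧♧♧♧
♠♠·♧♧♧♠♢♧·♠♧♠♧·♧♧♧
♧♧♢█♧♧♧█♧█♠████·♧·
·♢♠♠·♧♧·♧♧♢♠♢♧♢♠♧?
♧♢♠·♧♧█♧·█·???????


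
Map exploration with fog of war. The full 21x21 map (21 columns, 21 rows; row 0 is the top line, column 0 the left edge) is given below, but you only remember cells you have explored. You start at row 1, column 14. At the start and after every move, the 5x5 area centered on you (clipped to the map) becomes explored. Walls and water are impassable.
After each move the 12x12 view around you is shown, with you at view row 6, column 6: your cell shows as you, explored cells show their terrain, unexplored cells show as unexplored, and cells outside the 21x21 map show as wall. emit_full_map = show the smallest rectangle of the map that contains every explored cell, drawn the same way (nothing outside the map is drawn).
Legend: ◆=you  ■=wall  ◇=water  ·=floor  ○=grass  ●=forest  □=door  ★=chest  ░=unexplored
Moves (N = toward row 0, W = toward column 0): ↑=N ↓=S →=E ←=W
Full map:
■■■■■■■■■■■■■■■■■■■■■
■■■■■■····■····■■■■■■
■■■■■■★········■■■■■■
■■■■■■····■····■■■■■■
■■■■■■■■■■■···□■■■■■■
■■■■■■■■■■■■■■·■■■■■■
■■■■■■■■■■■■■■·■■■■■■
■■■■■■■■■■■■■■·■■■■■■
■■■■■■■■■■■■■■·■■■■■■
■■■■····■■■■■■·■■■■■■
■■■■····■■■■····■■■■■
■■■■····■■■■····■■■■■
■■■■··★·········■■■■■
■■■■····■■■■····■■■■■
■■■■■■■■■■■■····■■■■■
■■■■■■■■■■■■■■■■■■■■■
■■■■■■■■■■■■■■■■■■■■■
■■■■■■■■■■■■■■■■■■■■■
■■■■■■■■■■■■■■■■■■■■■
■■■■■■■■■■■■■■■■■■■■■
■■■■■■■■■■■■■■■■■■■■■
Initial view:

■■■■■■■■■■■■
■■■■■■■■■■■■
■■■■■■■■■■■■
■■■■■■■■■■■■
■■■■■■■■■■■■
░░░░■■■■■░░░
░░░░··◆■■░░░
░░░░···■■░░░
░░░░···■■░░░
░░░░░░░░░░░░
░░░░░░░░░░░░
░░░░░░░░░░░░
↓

■■■■■■■■■■■■
■■■■■■■■■■■■
■■■■■■■■■■■■
■■■■■■■■■■■■
░░░░■■■■■░░░
░░░░···■■░░░
░░░░··◆■■░░░
░░░░···■■░░░
░░░░··□■■░░░
░░░░░░░░░░░░
░░░░░░░░░░░░
░░░░░░░░░░░░

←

■■■■■■■■■■■■
■■■■■■■■■■■■
■■■■■■■■■■■■
■■■■■■■■■■■■
░░░░■■■■■■░░
░░░░····■■░░
░░░░··◆·■■░░
░░░░····■■░░
░░░░···□■■░░
░░░░░░░░░░░░
░░░░░░░░░░░░
░░░░░░░░░░░░

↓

■■■■■■■■■■■■
■■■■■■■■■■■■
■■■■■■■■■■■■
░░░░■■■■■■░░
░░░░····■■░░
░░░░····■■░░
░░░░··◆·■■░░
░░░░···□■■░░
░░░░■■■·■░░░
░░░░░░░░░░░░
░░░░░░░░░░░░
░░░░░░░░░░░░

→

■■■■■■■■■■■■
■■■■■■■■■■■■
■■■■■■■■■■■■
░░░■■■■■■░░░
░░░····■■░░░
░░░····■■░░░
░░░···◆■■░░░
░░░···□■■░░░
░░░■■■·■■░░░
░░░░░░░░░░░░
░░░░░░░░░░░░
░░░░░░░░░░░░

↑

■■■■■■■■■■■■
■■■■■■■■■■■■
■■■■■■■■■■■■
■■■■■■■■■■■■
░░░■■■■■■░░░
░░░····■■░░░
░░░···◆■■░░░
░░░····■■░░░
░░░···□■■░░░
░░░■■■·■■░░░
░░░░░░░░░░░░
░░░░░░░░░░░░

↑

■■■■■■■■■■■■
■■■■■■■■■■■■
■■■■■■■■■■■■
■■■■■■■■■■■■
■■■■■■■■■■■■
░░░■■■■■■░░░
░░░···◆■■░░░
░░░····■■░░░
░░░····■■░░░
░░░···□■■░░░
░░░■■■·■■░░░
░░░░░░░░░░░░

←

■■■■■■■■■■■■
■■■■■■■■■■■■
■■■■■■■■■■■■
■■■■■■■■■■■■
■■■■■■■■■■■■
░░░░■■■■■■░░
░░░░··◆·■■░░
░░░░····■■░░
░░░░····■■░░
░░░░···□■■░░
░░░░■■■·■■░░
░░░░░░░░░░░░

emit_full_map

■■■■■■
··◆·■■
····■■
····■■
···□■■
■■■·■■

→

■■■■■■■■■■■■
■■■■■■■■■■■■
■■■■■■■■■■■■
■■■■■■■■■■■■
■■■■■■■■■■■■
░░░■■■■■■░░░
░░░···◆■■░░░
░░░····■■░░░
░░░····■■░░░
░░░···□■■░░░
░░░■■■·■■░░░
░░░░░░░░░░░░

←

■■■■■■■■■■■■
■■■■■■■■■■■■
■■■■■■■■■■■■
■■■■■■■■■■■■
■■■■■■■■■■■■
░░░░■■■■■■░░
░░░░··◆·■■░░
░░░░····■■░░
░░░░····■■░░
░░░░···□■■░░
░░░░■■■·■■░░
░░░░░░░░░░░░

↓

■■■■■■■■■■■■
■■■■■■■■■■■■
■■■■■■■■■■■■
■■■■■■■■■■■■
░░░░■■■■■■░░
░░░░····■■░░
░░░░··◆·■■░░
░░░░····■■░░
░░░░···□■■░░
░░░░■■■·■■░░
░░░░░░░░░░░░
░░░░░░░░░░░░

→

■■■■■■■■■■■■
■■■■■■■■■■■■
■■■■■■■■■■■■
■■■■■■■■■■■■
░░░■■■■■■░░░
░░░····■■░░░
░░░···◆■■░░░
░░░····■■░░░
░░░···□■■░░░
░░░■■■·■■░░░
░░░░░░░░░░░░
░░░░░░░░░░░░

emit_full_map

■■■■■■
····■■
···◆■■
····■■
···□■■
■■■·■■

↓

■■■■■■■■■■■■
■■■■■■■■■■■■
■■■■■■■■■■■■
░░░■■■■■■░░░
░░░····■■░░░
░░░····■■░░░
░░░···◆■■░░░
░░░···□■■░░░
░░░■■■·■■░░░
░░░░░░░░░░░░
░░░░░░░░░░░░
░░░░░░░░░░░░

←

■■■■■■■■■■■■
■■■■■■■■■■■■
■■■■■■■■■■■■
░░░░■■■■■■░░
░░░░····■■░░
░░░░····■■░░
░░░░··◆·■■░░
░░░░···□■■░░
░░░░■■■·■■░░
░░░░░░░░░░░░
░░░░░░░░░░░░
░░░░░░░░░░░░

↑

■■■■■■■■■■■■
■■■■■■■■■■■■
■■■■■■■■■■■■
■■■■■■■■■■■■
░░░░■■■■■■░░
░░░░····■■░░
░░░░··◆·■■░░
░░░░····■■░░
░░░░···□■■░░
░░░░■■■·■■░░
░░░░░░░░░░░░
░░░░░░░░░░░░
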